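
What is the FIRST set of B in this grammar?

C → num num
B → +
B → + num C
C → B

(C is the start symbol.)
From B → +:
  - '+' is a terminal: add '+' and stop
From B → + num C:
  - '+' is a terminal: add '+' and stop

Collecting: FIRST(B) = { '+' }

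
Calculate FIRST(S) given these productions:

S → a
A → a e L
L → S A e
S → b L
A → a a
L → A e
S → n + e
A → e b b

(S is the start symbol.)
{ 'a', 'b', 'n' }

From S → a:
  - a is a terminal: add 'a' and stop
From S → b L:
  - b is a terminal: add 'b' and stop
From S → n + e:
  - n is a terminal: add 'n' and stop

Collecting: FIRST(S) = { 'a', 'b', 'n' }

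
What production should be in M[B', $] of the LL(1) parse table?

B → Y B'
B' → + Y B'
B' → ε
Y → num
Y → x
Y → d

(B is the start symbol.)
B' → ε

To find M[B', $], we find productions for B' where $ is in the predict set (PREDICT(N → α) = (FIRST(α) \ {ε}) ∪ (FOLLOW(N) if α ⇒* ε)).

Relevant sets:
  FOLLOW(B') = { $ }

B' → + Y B': PREDICT = { '+' }
B' → ε: PREDICT = { $ }
  $ is in predict set, so this production goes in M[B', $]

M[B', $] = B' → ε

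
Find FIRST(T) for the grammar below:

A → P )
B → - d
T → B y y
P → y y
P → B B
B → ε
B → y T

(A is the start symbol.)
{ '-', 'y' }

To compute FIRST(T), examine every production with T on the left-hand side, reading each right-hand side left to right until a non-nullable symbol is reached.

FIRST sets of the other non-terminals involved (by the same procedure, iterated to a fixed point):
  FIRST(B) = { '-', 'y', ε }

From T → B y y:
  - B is a non-terminal: add FIRST(B) \ {ε} = { '-', 'y' }
    B is nullable, so continue to the next symbol
  - y is a terminal: add 'y' and stop

Collecting: FIRST(T) = { '-', 'y' }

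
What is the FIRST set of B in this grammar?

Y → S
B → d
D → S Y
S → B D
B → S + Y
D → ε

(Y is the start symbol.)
{ 'd' }

To compute FIRST(B), examine every production with B on the left-hand side, reading each right-hand side left to right until a non-nullable symbol is reached.

FIRST sets of the other non-terminals involved (by the same procedure, iterated to a fixed point):
  FIRST(S) = { 'd' }

From B → d:
  - d is a terminal: add 'd' and stop
From B → S + Y:
  - S is a non-terminal: add FIRST(S) \ {ε} = { 'd' }
    S is not nullable, so stop

Collecting: FIRST(B) = { 'd' }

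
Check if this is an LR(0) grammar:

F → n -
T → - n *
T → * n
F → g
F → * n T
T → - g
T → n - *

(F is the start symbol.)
Augment with F' → F and build the canonical LR(0) collection (I0 = CLOSURE({[F' → . F]}), then GOTO on every symbol after a dot until no new states appear). It has 17 states:
  I0: { [F → . * n T], [F → . g], [F → . n -], [F' → . F] }  — shift
  I1: { [F → * . n T] }  — shift
  I2: { [F' → F .] }  — accept
  I3: { [F → g .] }  — reduce
  I4: { [F → n . -] }  — shift
  I5: { [F → n - .] }  — reduce
  I6: { [F → * n . T], [T → . * n], [T → . - g], [T → . - n *], [T → . n - *] }  — shift
  I7: { [T → * . n] }  — shift
  I8: { [T → - . g], [T → - . n *] }  — shift
  I9: { [F → * n T .] }  — reduce
  I10: { [T → n . - *] }  — shift
  I11: { [T → n - . *] }  — shift
  I12: { [T → n - * .] }  — reduce
  I13: { [T → - g .] }  — reduce
  I14: { [T → - n . *] }  — shift
  I15: { [T → - n * .] }  — reduce
  I16: { [T → * n .] }  — reduce

Every state is either a pure shift/goto state or contains exactly one complete item and nothing to shift — no conflicts. The grammar is LR(0).

Answer: Yes, the grammar is LR(0)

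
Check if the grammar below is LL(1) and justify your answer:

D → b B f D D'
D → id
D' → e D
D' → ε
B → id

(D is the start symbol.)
No. Predict set conflict for D': { 'e' }

A grammar is LL(1) if for each non-terminal N with multiple productions, the predict sets of those productions are pairwise disjoint, where PREDICT(N → α) = (FIRST(α) \ {ε}) ∪ (FOLLOW(N) if α ⇒* ε).

Relevant sets:
  FOLLOW(D') = { $, 'e' }

For D:
  PREDICT(D → b B f D D') = { 'b' }
  PREDICT(D → id) = { 'id' }
For D':
  PREDICT(D' → e D) = { 'e' }
  PREDICT(D' → ε) = { $, 'e' }
B has a single production, so nothing to check there.

Conflict found: Predict set conflict for D': { 'e' }
The grammar is NOT LL(1).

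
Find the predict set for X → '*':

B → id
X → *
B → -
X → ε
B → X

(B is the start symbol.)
{ '*' }

PREDICT(X → '*') = (FIRST(RHS) \ {ε}) ∪ (FOLLOW(X) if ε ∈ FIRST(RHS), i.e. RHS ⇒* ε)
FIRST('*') = { '*' }
ε ∉ FIRST('*'), so FOLLOW(X) is not added.
PREDICT(X → '*') = { '*' }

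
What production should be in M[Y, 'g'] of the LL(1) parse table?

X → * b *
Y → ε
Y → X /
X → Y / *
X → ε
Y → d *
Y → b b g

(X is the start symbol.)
To find M[Y, 'g'], we find productions for Y where 'g' is in the predict set (PREDICT(N → α) = (FIRST(α) \ {ε}) ∪ (FOLLOW(N) if α ⇒* ε)).

Relevant sets:
  FIRST(X) = { '*', '/', 'b', 'd', ε }
  FOLLOW(Y) = { '/' }

Y → ε: PREDICT = { '/' }
Y → X /: PREDICT = { '*', '/', 'b', 'd' }
Y → d *: PREDICT = { 'd' }
Y → b b g: PREDICT = { 'b' }

M[Y, 'g'] is empty (no production applies)

Answer: Empty (error entry)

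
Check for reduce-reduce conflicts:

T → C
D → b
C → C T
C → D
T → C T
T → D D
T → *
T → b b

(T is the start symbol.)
A reduce-reduce conflict occurs when an LR(0) state has two complete items [A → α .] and [B → β .] — both call for a reduction, and with no lookahead the parser cannot choose between them.

Augment with T' → T and build the canonical LR(0) collection (I0 = CLOSURE({[T' → . T]}), then GOTO on every symbol after a dot until no new states appear). It has 10 states:
  I0: { [C → . C T], [C → . D], [D → . b], [T → . *], [T → . C T], [T → . C], [T → . D D], [T → . b b], [T' → . T] }  — shift
  I1: { [T → * .] }  — reduce
  I2: { [C → . C T], [C → . D], [C → C . T], [D → . b], [T → . *], [T → . C T], [T → . C], [T → . D D], [T → . b b], [T → C . T], [T → C .] }  — shift, reduce
  I3: { [C → D .], [D → . b], [T → D . D] }  — shift, reduce
  I4: { [T' → T .] }  — accept
  I5: { [D → b .], [T → b . b] }  — shift, reduce
  I6: { [T → b b .] }  — reduce
  I7: { [T → D D .] }  — reduce
  I8: { [D → b .] }  — reduce
  I9: { [C → C T .], [T → C T .] }  — 2 reduces

I9 contains complete items [C → C T .], [T → C T .] — reduce-reduce conflict.

Answer: Yes — I9: [C → C T .] vs [T → C T .]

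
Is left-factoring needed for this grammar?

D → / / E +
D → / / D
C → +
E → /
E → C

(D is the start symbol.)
Left-factoring is needed when two productions for the same non-terminal
share a common prefix on the right-hand side.

Productions for D:
  D → / / E +
  D → / / D
Productions for E:
  E → /
  E → C

Found common prefix '/ /' in productions for D

Answer: Yes, D has productions with common prefix '/ /'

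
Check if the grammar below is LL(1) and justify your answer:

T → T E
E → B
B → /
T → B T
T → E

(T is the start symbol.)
No. Predict set conflict for T: { '/' }

A grammar is LL(1) if for each non-terminal N with multiple productions, the predict sets of those productions are pairwise disjoint, where PREDICT(N → α) = (FIRST(α) \ {ε}) ∪ (FOLLOW(N) if α ⇒* ε).

Relevant sets:
  FIRST(T) = { '/' }
  FIRST(B) = { '/' }
  FIRST(E) = { '/' }

For T:
  PREDICT(T → T E) = { '/' }
  PREDICT(T → B T) = { '/' }
  PREDICT(T → E) = { '/' }
E, B have a single production, so nothing to check there.

Conflict found: Predict set conflict for T: { '/' }
The grammar is NOT LL(1).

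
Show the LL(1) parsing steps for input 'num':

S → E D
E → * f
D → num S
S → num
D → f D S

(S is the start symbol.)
Stack is shown with the top on the left.

Stack  Input  Action
--------------------
S $    num $  output S → num
num $  num $  match 'num'
$      $      accept

The string is accepted.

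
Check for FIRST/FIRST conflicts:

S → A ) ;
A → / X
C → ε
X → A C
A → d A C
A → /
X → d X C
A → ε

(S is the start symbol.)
Yes. A → '/' X / A → '/' on { '/' }; X → A C / X → d X C on { 'd' }

A FIRST/FIRST conflict occurs when two productions N → α and N → β for the same non-terminal have FIRST(α) ∩ FIRST(β) ≠ ∅ (with ε ∈ FIRST of a nullable right-hand side, so two nullable alternatives also conflict).

FIRST sets of the non-terminals at (or reachable through a nullable prefix from) the front of some alternative:
  FIRST(A) = { '/', 'd', ε }
  FIRST(C) = { ε }

Productions for A:
  A → / X: FIRST = { '/' }
  A → d A C: FIRST = { 'd' }
  A → /: FIRST = { '/' }
  A → ε: FIRST = { ε }
Productions for X:
  X → A C: FIRST = { '/', 'd', ε }
  X → d X C: FIRST = { 'd' }
S, C have only one production, so no FIRST/FIRST conflict is possible there.

Conflict for A: A → / X and A → /
  Overlap: { '/' }
Conflict for X: X → A C and X → d X C
  Overlap: { 'd' }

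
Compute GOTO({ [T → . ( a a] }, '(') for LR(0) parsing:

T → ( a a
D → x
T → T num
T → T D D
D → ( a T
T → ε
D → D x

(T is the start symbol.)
{ [T → ( . a a] }

GOTO(I, '(') = CLOSURE({ [A → αX.β] : [A → α.Xβ] ∈ I, X = '(' })

Items with dot before '(', with the dot advanced:
  [T → . ( a a] → [T → ( . a a]
Closure adds nothing (no advanced item has the dot before a non-terminal).

GOTO = { [T → ( . a a] }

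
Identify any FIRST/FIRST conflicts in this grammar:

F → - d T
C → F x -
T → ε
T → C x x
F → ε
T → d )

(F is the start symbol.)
A FIRST/FIRST conflict occurs when two productions N → α and N → β for the same non-terminal have FIRST(α) ∩ FIRST(β) ≠ ∅ (with ε ∈ FIRST of a nullable right-hand side, so two nullable alternatives also conflict).

FIRST sets of the non-terminals at (or reachable through a nullable prefix from) the front of some alternative:
  FIRST(C) = { '-', 'x' }

Productions for F:
  F → - d T: FIRST = { '-' }
  F → ε: FIRST = { ε }
Productions for T:
  T → ε: FIRST = { ε }
  T → C x x: FIRST = { '-', 'x' }
  T → d ): FIRST = { 'd' }
C has only one production, so no FIRST/FIRST conflict is possible there.

All alternatives of each non-terminal have pairwise disjoint FIRST sets.

Answer: No FIRST/FIRST conflicts.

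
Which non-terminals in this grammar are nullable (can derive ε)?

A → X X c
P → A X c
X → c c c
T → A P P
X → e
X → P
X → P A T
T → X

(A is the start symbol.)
There are no ε-productions, so no non-terminal can derive ε.
No non-terminals are nullable.

Answer: None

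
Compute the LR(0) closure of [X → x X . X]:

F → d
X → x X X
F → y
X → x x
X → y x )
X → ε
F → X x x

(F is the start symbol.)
Start with: [X → x X . X]
  [X → x X . X] has the dot before X: add [X → . x X X], [X → . x x], [X → . y x )], [X → .]
No further items can be added.

CLOSURE = { [X → . x X X], [X → . x x], [X → . y x )], [X → .], [X → x X . X] }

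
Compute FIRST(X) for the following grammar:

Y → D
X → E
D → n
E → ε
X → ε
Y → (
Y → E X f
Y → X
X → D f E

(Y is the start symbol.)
{ 'n', ε }

To compute FIRST(X), examine every production with X on the left-hand side, reading each right-hand side left to right until a non-nullable symbol is reached.

FIRST sets of the other non-terminals involved (by the same procedure, iterated to a fixed point):
  FIRST(E) = { ε }
  FIRST(D) = { 'n' }

From X → E:
  - E is a non-terminal: add FIRST(E) \ {ε} = { }
    E is nullable and nothing follows, so the whole right-hand side can vanish: ε ∈ FIRST(X)
From X → ε:
  - ε-production, so ε ∈ FIRST(X)
From X → D f E:
  - D is a non-terminal: add FIRST(D) \ {ε} = { 'n' }
    D is not nullable, so stop

Collecting: FIRST(X) = { 'n', ε }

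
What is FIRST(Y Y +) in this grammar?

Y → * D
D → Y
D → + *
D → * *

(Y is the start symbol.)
{ '*' }

FIRST sets of the non-terminals involved (from the grammar, by fixed-point iteration):
  FIRST(Y) = { '*' }

To compute FIRST(Y Y +), process the symbols left to right:
Symbol Y is a non-terminal. Add FIRST(Y) \ {ε} = { '*' }
Y is not nullable (ε ∉ FIRST(Y)), so stop here.
FIRST(Y Y +) = { '*' }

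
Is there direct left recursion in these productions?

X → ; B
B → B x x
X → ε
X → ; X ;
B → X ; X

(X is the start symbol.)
Yes, B is left-recursive

Direct left recursion occurs when N → N α for some non-terminal N (the right-hand side begins with the left-hand side itself).

X → ; B: starts with ';'
B → B x x: LEFT RECURSIVE (starts with B)
X → ε: starts with ε
X → ; X ;: starts with ';'
B → X ; X: starts with X

The grammar has direct left recursion on: B.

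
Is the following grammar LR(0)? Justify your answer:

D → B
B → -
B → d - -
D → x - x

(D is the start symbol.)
Yes, the grammar is LR(0)

A grammar is LR(0) if no state in the canonical LR(0) collection has:
  - both a shift item (dot before a terminal) and a complete item (shift-reduce conflict), or
  - two or more complete items (reduce-reduce conflict; the accept item [D' → D .] counts as a complete item here).

Augment with D' → D and build the canonical LR(0) collection (I0 = CLOSURE({[D' → . D]}), then GOTO on every symbol after a dot until no new states appear). It has 10 states:
  I0: { [B → . -], [B → . d - -], [D → . B], [D → . x - x], [D' → . D] }  — shift
  I1: { [B → - .] }  — reduce
  I2: { [D → B .] }  — reduce
  I3: { [D' → D .] }  — accept
  I4: { [B → d . - -] }  — shift
  I5: { [D → x . - x] }  — shift
  I6: { [D → x - . x] }  — shift
  I7: { [D → x - x .] }  — reduce
  I8: { [B → d - . -] }  — shift
  I9: { [B → d - - .] }  — reduce

Every state is either a pure shift/goto state or contains exactly one complete item and nothing to shift — no conflicts. The grammar is LR(0).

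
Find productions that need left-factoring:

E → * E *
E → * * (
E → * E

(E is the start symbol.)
Left-factoring is needed when two productions for the same non-terminal
share a common prefix on the right-hand side.

Productions for E:
  E → * E *
  E → * * (
  E → * E

Found common prefix '*' in productions for E

Answer: Yes, E has productions with common prefix '*'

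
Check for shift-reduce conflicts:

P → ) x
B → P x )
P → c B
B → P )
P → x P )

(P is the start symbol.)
No shift-reduce conflicts

A shift-reduce conflict occurs when an LR(0) state has both:
  - a complete (reduce) item [A → α .] (dot at the end), and
  - a shift item [B → β . c γ] (dot before a terminal).

Augment with P' → P and build the canonical LR(0) collection (I0 = CLOSURE({[P' → . P]}), then GOTO on every symbol after a dot until no new states appear). It has 13 states:
  I0: { [P → . ) x], [P → . c B], [P → . x P )], [P' → . P] }  — shift
  I1: { [P → ) . x] }  — shift
  I2: { [P' → P .] }  — accept
  I3: { [B → . P )], [B → . P x )], [P → . ) x], [P → . c B], [P → . x P )], [P → c . B] }  — shift
  I4: { [P → . ) x], [P → . c B], [P → . x P )], [P → x . P )] }  — shift
  I5: { [P → x P . )] }  — shift
  I6: { [P → x P ) .] }  — reduce
  I7: { [P → c B .] }  — reduce
  I8: { [B → P . )], [B → P . x )] }  — shift
  I9: { [B → P ) .] }  — reduce
  I10: { [B → P x . )] }  — shift
  I11: { [B → P x ) .] }  — reduce
  I12: { [P → ) x .] }  — reduce

No state contains both a complete item and a shift item.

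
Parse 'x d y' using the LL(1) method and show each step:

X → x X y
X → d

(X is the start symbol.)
LL(1) parsing maintains a stack (initially the start symbol over $) and the input. At each step: if the stack top is a terminal, match it against the current input token; if it is a non-terminal N, replace it with the RHS of M[N, lookahead] (the unique production whose predict set contains the lookahead).

Stack is shown with the top on the left.

Stack    Input    Action
------------------------
X $      x d y $  output X → x X y
x X y $  x d y $  match 'x'
X y $    d y $    output X → d
d y $    d y $    match 'd'
y $      y $      match 'y'
$        $        accept

The string is accepted.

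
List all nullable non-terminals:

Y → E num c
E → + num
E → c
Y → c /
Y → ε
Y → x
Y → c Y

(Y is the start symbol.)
{ 'Y' }

ε-productions: Y → ε
So Y is immediately nullable.
No further non-terminal can be added: every production for the remaining non-terminals contains a terminal or a non-nullable non-terminal.
Nullable = { 'Y' }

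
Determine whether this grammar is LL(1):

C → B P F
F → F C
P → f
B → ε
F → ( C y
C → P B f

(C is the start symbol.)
No. Predict set conflict for C: { 'f' }

Relevant sets:
  FIRST(B) = { ε }
  FIRST(P) = { 'f' }
  FIRST(F) = { '(' }

For C:
  PREDICT(C → B P F) = { 'f' }
  PREDICT(C → P B f) = { 'f' }
For F:
  PREDICT(F → F C) = { '(' }
  PREDICT(F → '(' C y) = { '(' }
P, B have a single production, so nothing to check there.

Conflict found: Predict set conflict for C: { 'f' }
The grammar is NOT LL(1).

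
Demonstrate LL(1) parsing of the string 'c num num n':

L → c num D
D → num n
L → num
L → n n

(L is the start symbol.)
LL(1) parsing maintains a stack (initially the start symbol over $) and the input. At each step: if the stack top is a terminal, match it against the current input token; if it is a non-terminal N, replace it with the RHS of M[N, lookahead] (the unique production whose predict set contains the lookahead).

Stack is shown with the top on the left.

Stack      Input          Action
--------------------------------
L $        c num num n $  output L → c num D
c num D $  c num num n $  match 'c'
num D $    num num n $    match 'num'
D $        num n $        output D → num n
num n $    num n $        match 'num'
n $        n $            match 'n'
$          $              accept

The string is accepted.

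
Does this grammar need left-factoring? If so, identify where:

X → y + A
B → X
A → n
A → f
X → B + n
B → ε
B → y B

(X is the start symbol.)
Left-factoring is needed when two productions for the same non-terminal
share a common prefix on the right-hand side.

Productions for X:
  X → y + A
  X → B + n
Productions for B:
  B → X
  B → ε
  B → y B
Productions for A:
  A → n
  A → f

No common prefixes found.

Answer: No, left-factoring is not needed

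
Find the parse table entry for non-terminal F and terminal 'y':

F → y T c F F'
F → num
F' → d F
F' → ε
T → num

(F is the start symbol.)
To find M[F, 'y'], we find productions for F where 'y' is in the predict set (PREDICT(N → α) = (FIRST(α) \ {ε}) ∪ (FOLLOW(N) if α ⇒* ε)).

F → y T c F F': PREDICT = { 'y' }
  'y' is in predict set, so this production goes in M[F, 'y']
F → num: PREDICT = { 'num' }

M[F, 'y'] = F → y T c F F'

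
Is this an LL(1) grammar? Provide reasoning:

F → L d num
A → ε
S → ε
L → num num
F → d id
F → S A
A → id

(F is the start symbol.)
Yes, the grammar is LL(1).

A grammar is LL(1) if for each non-terminal N with multiple productions, the predict sets of those productions are pairwise disjoint, where PREDICT(N → α) = (FIRST(α) \ {ε}) ∪ (FOLLOW(N) if α ⇒* ε).

Relevant sets:
  FIRST(L) = { 'num' }
  FIRST(S) = { ε }
  FIRST(A) = { 'id', ε }
  FOLLOW(F) = { $ }
  FOLLOW(A) = { $ }

For F:
  PREDICT(F → L d num) = { 'num' }
  PREDICT(F → d id) = { 'd' }
  PREDICT(F → S A) = { $, 'id' }
For A:
  PREDICT(A → ε) = { $ }
  PREDICT(A → id) = { 'id' }
S, L have a single production, so nothing to check there.

All predict sets are disjoint. The grammar IS LL(1).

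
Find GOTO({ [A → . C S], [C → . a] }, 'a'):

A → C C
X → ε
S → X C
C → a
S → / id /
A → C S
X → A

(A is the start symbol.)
GOTO(I, 'a') = CLOSURE({ [A → αX.β] : [A → α.Xβ] ∈ I, X = 'a' })

Items with dot before 'a', with the dot advanced:
  [C → . a] → [C → a .]
Closure adds nothing (no advanced item has the dot before a non-terminal).

GOTO = { [C → a .] }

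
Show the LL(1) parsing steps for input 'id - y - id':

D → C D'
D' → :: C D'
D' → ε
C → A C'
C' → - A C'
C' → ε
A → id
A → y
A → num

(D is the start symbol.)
Stack is shown with the top on the left.

Stack        Input          Action
----------------------------------
D $          id - y - id $  output D → C D'
C D' $       id - y - id $  output C → A C'
A C' D' $    id - y - id $  output A → id
id C' D' $   id - y - id $  match 'id'
C' D' $      - y - id $     output C' → - A C'
- A C' D' $  - y - id $     match '-'
A C' D' $    y - id $       output A → y
y C' D' $    y - id $       match 'y'
C' D' $      - id $         output C' → - A C'
- A C' D' $  - id $         match '-'
A C' D' $    id $           output A → id
id C' D' $   id $           match 'id'
C' D' $      $              output C' → ε
D' $         $              output D' → ε
$            $              accept

The string is accepted.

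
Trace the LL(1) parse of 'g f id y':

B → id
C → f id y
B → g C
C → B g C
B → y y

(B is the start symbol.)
LL(1) parsing maintains a stack (initially the start symbol over $) and the input. At each step: if the stack top is a terminal, match it against the current input token; if it is a non-terminal N, replace it with the RHS of M[N, lookahead] (the unique production whose predict set contains the lookahead).

Stack is shown with the top on the left.

Stack     Input       Action
----------------------------
B $       g f id y $  output B → g C
g C $     g f id y $  match 'g'
C $       f id y $    output C → f id y
f id y $  f id y $    match 'f'
id y $    id y $      match 'id'
y $       y $         match 'y'
$         $           accept

The string is accepted.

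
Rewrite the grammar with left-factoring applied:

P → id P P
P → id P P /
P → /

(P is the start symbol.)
P → id P P P'
P' → ε
P' → /
P → /

Left-factoring transforms A → αβ₁ | αβ₂ into A → αA' and A' → β₁ | β₂
(α is the longest common prefix among the alternatives). Repeat until
no nonterminal has two alternatives with a common prefix.

Round 1: P has alternatives sharing prefix 'id P P'. Introduce P': P → id P P P'
  Add: P' → ε
  Add: P' → /

No remaining common prefixes — done.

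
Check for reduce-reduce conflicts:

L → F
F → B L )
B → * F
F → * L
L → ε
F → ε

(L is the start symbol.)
Yes — I0: [F → .] vs [L → .]; I1: [F → .] vs [L → .]; I2: [F → .] vs [L → .]; I7: [B → * F .] vs [L → F .]

A reduce-reduce conflict occurs when an LR(0) state has two complete items [A → α .] and [B → β .] — both call for a reduction, and with no lookahead the parser cannot choose between them.

Augment with L' → L and build the canonical LR(0) collection (I0 = CLOSURE({[L' → . L]}), then GOTO on every symbol after a dot until no new states appear). It has 9 states:
  I0: { [B → . * F], [F → . * L], [F → . B L )], [F → .], [L → . F], [L → .], [L' → . L] }  — shift, 2 reduces
  I1: { [B → * . F], [B → . * F], [F → * . L], [F → . * L], [F → . B L )], [F → .], [L → . F], [L → .] }  — shift, 2 reduces
  I2: { [B → . * F], [F → . * L], [F → . B L )], [F → .], [F → B . L )], [L → . F], [L → .] }  — shift, 2 reduces
  I3: { [L → F .] }  — reduce
  I4: { [L' → L .] }  — accept
  I5: { [F → B L . )] }  — shift
  I6: { [F → B L ) .] }  — reduce
  I7: { [B → * F .], [L → F .] }  — 2 reduces
  I8: { [F → * L .] }  — reduce

I0 contains complete items [F → .], [L → .] — reduce-reduce conflict.
I1 contains complete items [F → .], [L → .] — reduce-reduce conflict.
I2 contains complete items [F → .], [L → .] — reduce-reduce conflict.
I7 contains complete items [B → * F .], [L → F .] — reduce-reduce conflict.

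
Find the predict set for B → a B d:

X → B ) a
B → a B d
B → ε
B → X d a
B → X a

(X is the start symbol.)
{ 'a' }

PREDICT(B → a B d) = (FIRST(RHS) \ {ε}) ∪ (FOLLOW(B) if ε ∈ FIRST(RHS), i.e. RHS ⇒* ε)
FIRST(a B d) = { 'a' }
ε ∉ FIRST(a B d), so FOLLOW(B) is not added.
PREDICT(B → a B d) = { 'a' }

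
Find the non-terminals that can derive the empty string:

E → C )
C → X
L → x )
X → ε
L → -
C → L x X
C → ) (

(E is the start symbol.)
ε-productions: X → ε
So X is immediately nullable.
C → X: every symbol on the right is nullable, so C is nullable too.
No further non-terminal can be added: every production for the remaining non-terminals contains a terminal or a non-nullable non-terminal.
Nullable = { 'C', 'X' }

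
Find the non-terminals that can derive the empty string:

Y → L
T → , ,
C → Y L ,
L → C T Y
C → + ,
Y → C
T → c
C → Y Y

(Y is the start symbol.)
A non-terminal is nullable if it can derive ε (the empty string): either it has an ε-production, or it has a production whose right-hand side consists entirely of nullable non-terminals.

There are no ε-productions, so no non-terminal can derive ε.
No non-terminals are nullable.

Answer: None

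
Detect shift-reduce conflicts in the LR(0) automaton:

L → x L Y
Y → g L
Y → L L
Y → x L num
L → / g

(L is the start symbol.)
A shift-reduce conflict occurs when an LR(0) state has both:
  - a complete (reduce) item [A → α .] (dot at the end), and
  - a shift item [B → β . c γ] (dot before a terminal).

Augment with L' → L and build the canonical LR(0) collection (I0 = CLOSURE({[L' → . L]}), then GOTO on every symbol after a dot until no new states appear). It has 14 states:
  I0: { [L → . / g], [L → . x L Y], [L' → . L] }  — shift
  I1: { [L → / . g] }  — shift
  I2: { [L' → L .] }  — accept
  I3: { [L → . / g], [L → . x L Y], [L → x . L Y] }  — shift
  I4: { [L → . / g], [L → . x L Y], [L → x L . Y], [Y → . L L], [Y → . g L], [Y → . x L num] }  — shift
  I5: { [L → . / g], [L → . x L Y], [Y → L . L] }  — shift
  I6: { [L → x L Y .] }  — reduce
  I7: { [L → . / g], [L → . x L Y], [Y → g . L] }  — shift
  I8: { [L → . / g], [L → . x L Y], [L → x . L Y], [Y → x . L num] }  — shift
  I9: { [L → . / g], [L → . x L Y], [L → x L . Y], [Y → . L L], [Y → . g L], [Y → . x L num], [Y → x L . num] }  — shift
  I10: { [Y → x L num .] }  — reduce
  I11: { [Y → g L .] }  — reduce
  I12: { [Y → L L .] }  — reduce
  I13: { [L → / g .] }  — reduce

No state contains both a complete item and a shift item.

Answer: No shift-reduce conflicts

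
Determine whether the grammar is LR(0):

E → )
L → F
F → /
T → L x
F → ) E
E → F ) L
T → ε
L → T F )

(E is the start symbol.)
No. Shift-reduce conflict between [E → ) .] and [E → . )]

Augment with E' → E and build the canonical LR(0) collection (I0 = CLOSURE({[E' → . E]}), then GOTO on every symbol after a dot until no new states appear). It has 14 states:
  I0: { [E → . )], [E → . F ) L], [E' → . E], [F → . ) E], [F → . /] }  — shift
  I1: { [E → ) .], [E → . )], [E → . F ) L], [F → ) . E], [F → . ) E], [F → . /] }  — shift, reduce
  I2: { [F → / .] }  — reduce
  I3: { [E' → E .] }  — accept
  I4: { [E → F . ) L] }  — shift
  I5: { [E → F ) . L], [F → . ) E], [F → . /], [L → . F], [L → . T F )], [T → . L x], [T → .] }  — shift, reduce
  I6: { [E → . )], [E → . F ) L], [F → ) . E], [F → . ) E], [F → . /] }  — shift
  I7: { [L → F .] }  — reduce
  I8: { [E → F ) L .], [T → L . x] }  — shift, reduce
  I9: { [F → . ) E], [F → . /], [L → T . F )] }  — shift
  I10: { [L → T F . )] }  — shift
  I11: { [L → T F ) .] }  — reduce
  I12: { [T → L x .] }  — reduce
  I13: { [F → ) E .] }  — reduce

Conflict in state I1:
  Shift-reduce conflict between [E → ) .] and [E → . )]
So the grammar is NOT LR(0).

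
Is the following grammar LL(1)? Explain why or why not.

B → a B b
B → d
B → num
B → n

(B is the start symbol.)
Yes, the grammar is LL(1).

For B:
  PREDICT(B → a B b) = { 'a' }
  PREDICT(B → d) = { 'd' }
  PREDICT(B → num) = { 'num' }
  PREDICT(B → n) = { 'n' }

All predict sets are disjoint. The grammar IS LL(1).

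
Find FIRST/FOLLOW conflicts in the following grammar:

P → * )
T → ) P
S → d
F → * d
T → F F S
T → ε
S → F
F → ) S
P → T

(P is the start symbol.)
A FIRST/FOLLOW conflict occurs when a non-terminal N has a nullable alternative N → β (β ⇒* ε) and another alternative N → α with FIRST(α) ∩ FOLLOW(N) ≠ ∅: on such a lookahead the parser cannot decide between expanding α and letting N vanish via β.

Nullable non-terminals: P, T.
FIRST sets used below: FIRST(T) = { ')', '*', ε }, FIRST(F) = { ')', '*' }

P: nullable alternative(s) P → T; FOLLOW(P) = { $ }
  P → * ): FIRST \ {ε} = { '*' } — disjoint from FOLLOW(P)
  P → T: FIRST \ {ε} = { ')', '*' } — this is the only nullable alternative, skip

T: nullable alternative(s) T → ε; FOLLOW(T) = { $ }
  T → ) P: FIRST \ {ε} = { ')' } — disjoint from FOLLOW(T)
  T → F F S: FIRST \ {ε} = { ')', '*' } — disjoint from FOLLOW(T)
  T → ε: FIRST \ {ε} = { } — this is the only nullable alternative, skip

F, S have no nullable alternative, so no FIRST/FOLLOW check is needed there.

No FIRST/FOLLOW conflicts found.

Answer: No FIRST/FOLLOW conflicts.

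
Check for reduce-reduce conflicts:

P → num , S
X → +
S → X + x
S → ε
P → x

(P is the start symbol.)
No reduce-reduce conflicts

A reduce-reduce conflict occurs when an LR(0) state has two complete items [A → α .] and [B → β .] — both call for a reduction, and with no lookahead the parser cannot choose between them.

Augment with P' → P and build the canonical LR(0) collection (I0 = CLOSURE({[P' → . P]}), then GOTO on every symbol after a dot until no new states appear). It has 10 states:
  I0: { [P → . num , S], [P → . x], [P' → . P] }  — shift
  I1: { [P' → P .] }  — accept
  I2: { [P → num . , S] }  — shift
  I3: { [P → x .] }  — reduce
  I4: { [P → num , . S], [S → . X + x], [S → .], [X → . +] }  — shift, reduce
  I5: { [X → + .] }  — reduce
  I6: { [P → num , S .] }  — reduce
  I7: { [S → X . + x] }  — shift
  I8: { [S → X + . x] }  — shift
  I9: { [S → X + x .] }  — reduce

No state contains more than one complete item.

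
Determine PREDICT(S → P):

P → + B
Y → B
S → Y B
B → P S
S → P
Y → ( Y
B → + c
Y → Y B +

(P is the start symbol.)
PREDICT(S → P) = (FIRST(RHS) \ {ε}) ∪ (FOLLOW(S) if ε ∈ FIRST(RHS), i.e. RHS ⇒* ε)
FIRST(P) = { '+' }
FIRST(P) = { '+' }
ε ∉ FIRST(P), so FOLLOW(S) is not added.
PREDICT(S → P) = { '+' }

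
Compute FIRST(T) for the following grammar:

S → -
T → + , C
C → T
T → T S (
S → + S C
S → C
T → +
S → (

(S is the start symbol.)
{ '+' }

To compute FIRST(T), examine every production with T on the left-hand side, reading each right-hand side left to right until a non-nullable symbol is reached.

From T → + , C:
  - '+' is a terminal: add '+' and stop
From T → T S (:
  - T is the symbol being defined: contributes nothing new
    T is not nullable, so stop
From T → +:
  - '+' is a terminal: add '+' and stop

Collecting: FIRST(T) = { '+' }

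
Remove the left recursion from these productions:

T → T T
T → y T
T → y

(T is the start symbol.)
T is directly left-recursive. The standard transformation for
  A → A α₁ | ... | A α_m | β₁ | ... | β_n
is
  A  → β₁ A' | ... | β_n A'
  A' → α₁ A' | ... | α_m A' | ε

T → y T becomes T → y T T'
T → y becomes T → y T'
T → T T becomes T' → T T'
Add T' → ε

Resulting grammar:
T → y T T'
T → y T'
T' → T T'
T' → ε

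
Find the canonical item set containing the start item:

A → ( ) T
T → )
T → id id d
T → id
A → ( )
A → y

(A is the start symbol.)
{ [A → . ( ) T], [A → . ( )], [A → . y], [A' → . A] }

First, augment the grammar with A' → A
I₀ = CLOSURE({ [A' → . A] }):
  [A' → . A] has the dot before A: add [A → . ( ) T], [A → . ( )], [A → . y]
No further items can be added.

I₀ = { [A → . ( ) T], [A → . ( )], [A → . y], [A' → . A] }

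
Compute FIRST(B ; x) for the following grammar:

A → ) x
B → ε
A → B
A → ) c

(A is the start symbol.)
{ ';' }

FIRST sets of the non-terminals involved (from the grammar, by fixed-point iteration):
  FIRST(B) = { ε }

To compute FIRST(B ; x), process the symbols left to right:
Symbol B is a non-terminal. Add FIRST(B) \ {ε} = { }
B is nullable (ε ∈ FIRST(B)), continue to the next symbol.
Symbol ; is a terminal. Add ';' and stop.
FIRST(B ; x) = { ';' }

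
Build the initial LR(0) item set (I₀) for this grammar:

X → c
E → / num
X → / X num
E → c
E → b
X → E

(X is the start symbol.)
{ [E → . / num], [E → . b], [E → . c], [X → . / X num], [X → . E], [X → . c], [X' → . X] }

First, augment the grammar with X' → X
I₀ = CLOSURE({ [X' → . X] }):
  [X' → . X] has the dot before X: add [X → . c], [X → . / X num], [X → . E]
  [X → . E] has the dot before E: add [E → . / num], [E → . c], [E → . b]
No further items can be added.

I₀ = { [E → . / num], [E → . b], [E → . c], [X → . / X num], [X → . E], [X → . c], [X' → . X] }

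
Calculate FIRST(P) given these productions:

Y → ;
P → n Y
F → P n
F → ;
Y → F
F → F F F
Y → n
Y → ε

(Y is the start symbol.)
{ 'n' }

From P → n Y:
  - n is a terminal: add 'n' and stop

Collecting: FIRST(P) = { 'n' }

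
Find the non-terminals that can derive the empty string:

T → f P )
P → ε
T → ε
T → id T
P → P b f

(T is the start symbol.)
{ 'P', 'T' }

ε-productions: P → ε, T → ε
So P, T are immediately nullable.
Every non-terminal is now nullable.
Nullable = { 'P', 'T' }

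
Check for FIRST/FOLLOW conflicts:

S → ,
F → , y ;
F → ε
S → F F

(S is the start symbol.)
Yes. F → ',' y ';' with FOLLOW(F) on { ',' }

Nullable non-terminals: F, S.
FIRST sets used below: FIRST(F) = { ',', ε }

F: nullable alternative(s) F → ε; FOLLOW(F) = { $, ',' }
  F → , y ;: FIRST \ {ε} = { ',' } — overlaps FOLLOW(F) on { ',' }: CONFLICT
  F → ε: FIRST \ {ε} = { } — this is the only nullable alternative, skip

S: nullable alternative(s) S → F F; FOLLOW(S) = { $ }
  S → ,: FIRST \ {ε} = { ',' } — disjoint from FOLLOW(S)
  S → F F: FIRST \ {ε} = { ',' } — this is the only nullable alternative, skip

So the grammar has 1 FIRST/FOLLOW conflict (marked CONFLICT above).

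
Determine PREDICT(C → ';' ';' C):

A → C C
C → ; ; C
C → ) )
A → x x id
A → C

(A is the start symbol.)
{ ';' }

PREDICT(C → ';' ';' C) = (FIRST(RHS) \ {ε}) ∪ (FOLLOW(C) if ε ∈ FIRST(RHS), i.e. RHS ⇒* ε)
FIRST(';' ';' C) = { ';' }
ε ∉ FIRST(';' ';' C), so FOLLOW(C) is not added.
PREDICT(C → ';' ';' C) = { ';' }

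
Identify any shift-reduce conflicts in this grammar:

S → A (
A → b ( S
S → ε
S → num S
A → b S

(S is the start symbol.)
A shift-reduce conflict occurs when an LR(0) state has both:
  - a complete (reduce) item [A → α .] (dot at the end), and
  - a shift item [B → β . c γ] (dot before a terminal).

Augment with S' → S and build the canonical LR(0) collection (I0 = CLOSURE({[S' → . S]}), then GOTO on every symbol after a dot until no new states appear). It has 10 states:
  I0: { [A → . b ( S], [A → . b S], [S → . A (], [S → . num S], [S → .], [S' → . S] }  — shift, reduce
  I1: { [S → A . (] }  — shift
  I2: { [S' → S .] }  — accept
  I3: { [A → . b ( S], [A → . b S], [A → b . ( S], [A → b . S], [S → . A (], [S → . num S], [S → .] }  — shift, reduce
  I4: { [A → . b ( S], [A → . b S], [S → . A (], [S → . num S], [S → .], [S → num . S] }  — shift, reduce
  I5: { [S → num S .] }  — reduce
  I6: { [A → . b ( S], [A → . b S], [A → b ( . S], [S → . A (], [S → . num S], [S → .] }  — shift, reduce
  I7: { [A → b S .] }  — reduce
  I8: { [A → b ( S .] }  — reduce
  I9: { [S → A ( .] }  — reduce

I0 contains reduce item [S → .] and shift items [A → . b ( S], [A → . b S], [S → . num S] — shift-reduce conflict.
I3 contains reduce item [S → .] and shift items [A → . b ( S], [A → b . ( S], [A → . b S], [S → . num S] — shift-reduce conflict.
I4 contains reduce item [S → .] and shift items [A → . b ( S], [A → . b S], [S → . num S] — shift-reduce conflict.
I6 contains reduce item [S → .] and shift items [A → . b ( S], [A → . b S], [S → . num S] — shift-reduce conflict.

Answer: Yes — I0: [S → .] vs [A → . b ( S]; I3: [S → .] vs [A → . b ( S]; I4: [S → .] vs [A → . b ( S]; I6: [S → .] vs [A → . b ( S]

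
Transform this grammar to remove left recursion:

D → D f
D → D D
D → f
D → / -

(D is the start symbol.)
D → f D'
D → / - D'
D' → f D'
D' → D D'
D' → ε

D is directly left-recursive. The standard transformation for
  A → A α₁ | ... | A α_m | β₁ | ... | β_n
is
  A  → β₁ A' | ... | β_n A'
  A' → α₁ A' | ... | α_m A' | ε

D → f becomes D → f D'
D → / - becomes D → / - D'
D → D f becomes D' → f D'
D → D D becomes D' → D D'
Add D' → ε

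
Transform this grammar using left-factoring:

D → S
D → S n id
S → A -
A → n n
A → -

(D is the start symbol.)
Left-factoring transforms A → αβ₁ | αβ₂ into A → αA' and A' → β₁ | β₂
(α is the longest common prefix among the alternatives). Repeat until
no nonterminal has two alternatives with a common prefix.

Round 1: D has alternatives sharing prefix 'S'. Introduce D': D → S D'
  Add: D' → ε
  Add: D' → n id

No remaining common prefixes — done.

Resulting grammar:
D → S D'
D' → ε
D' → n id
S → A -
A → n n
A → -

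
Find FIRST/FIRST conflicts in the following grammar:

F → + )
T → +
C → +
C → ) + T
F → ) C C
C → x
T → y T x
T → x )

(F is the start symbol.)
A FIRST/FIRST conflict occurs when two productions N → α and N → β for the same non-terminal have FIRST(α) ∩ FIRST(β) ≠ ∅ (with ε ∈ FIRST of a nullable right-hand side, so two nullable alternatives also conflict).

Productions for F:
  F → + ): FIRST = { '+' }
  F → ) C C: FIRST = { ')' }
Productions for T:
  T → +: FIRST = { '+' }
  T → y T x: FIRST = { 'y' }
  T → x ): FIRST = { 'x' }
Productions for C:
  C → +: FIRST = { '+' }
  C → ) + T: FIRST = { ')' }
  C → x: FIRST = { 'x' }

All alternatives of each non-terminal have pairwise disjoint FIRST sets.

Answer: No FIRST/FIRST conflicts.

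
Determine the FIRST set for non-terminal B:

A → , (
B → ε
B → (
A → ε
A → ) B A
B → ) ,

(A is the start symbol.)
To compute FIRST(B), examine every production with B on the left-hand side, reading each right-hand side left to right until a non-nullable symbol is reached.

From B → ε:
  - ε-production, so ε ∈ FIRST(B)
From B → (:
  - '(' is a terminal: add '(' and stop
From B → ) ,:
  - ')' is a terminal: add ')' and stop

Collecting: FIRST(B) = { '(', ')', ε }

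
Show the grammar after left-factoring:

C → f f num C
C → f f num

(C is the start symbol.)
C → f f num C'
C' → C
C' → ε

Left-factoring transforms A → αβ₁ | αβ₂ into A → αA' and A' → β₁ | β₂
(α is the longest common prefix among the alternatives). Repeat until
no nonterminal has two alternatives with a common prefix.

Round 1: C has alternatives sharing prefix 'f f num'. Introduce C': C → f f num C'
  Add: C' → C
  Add: C' → ε

No remaining common prefixes — done.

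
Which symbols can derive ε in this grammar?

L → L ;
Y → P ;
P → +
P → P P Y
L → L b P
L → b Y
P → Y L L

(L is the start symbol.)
None

There are no ε-productions, so no non-terminal can derive ε.
No non-terminals are nullable.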